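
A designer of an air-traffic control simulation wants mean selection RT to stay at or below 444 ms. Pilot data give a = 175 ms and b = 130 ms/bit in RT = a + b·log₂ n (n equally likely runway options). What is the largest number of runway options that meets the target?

130·log₂ n ≤ 444 − 175 = 269, giving log₂ n ≤ 2.0692 and n ≤ 4.197. The largest whole number is 4.

4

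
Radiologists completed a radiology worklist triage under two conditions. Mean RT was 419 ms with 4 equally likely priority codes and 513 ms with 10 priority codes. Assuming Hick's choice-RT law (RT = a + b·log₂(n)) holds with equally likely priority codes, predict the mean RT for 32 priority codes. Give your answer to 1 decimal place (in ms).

With log₂ n on the abscissa the relation is linear; from the two conditions:
  b = (513 − 419) / (log₂ 10 − log₂ 4) = 94 / (3.3219 − 2) = 71.108 ms/bit
  a = 419 − 71.108 × 2 = 276.783 ms
Then RT(32) = 276.783 + 71.108 × log₂ 32 = 276.783 + 71.108 × 5 ≈ 632.325 ms.

632.3 ms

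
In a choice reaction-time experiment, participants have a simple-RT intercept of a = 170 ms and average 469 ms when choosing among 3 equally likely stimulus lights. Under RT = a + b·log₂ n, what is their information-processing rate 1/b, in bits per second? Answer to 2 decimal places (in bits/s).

5.30 bits/s

Choice component = 469 − 170 = 299 ms over log₂(3) = 1.5850 bits.
b = 299 / 1.5850 = 188.648 ms/bit, so 1/b = 5.301 bits/s.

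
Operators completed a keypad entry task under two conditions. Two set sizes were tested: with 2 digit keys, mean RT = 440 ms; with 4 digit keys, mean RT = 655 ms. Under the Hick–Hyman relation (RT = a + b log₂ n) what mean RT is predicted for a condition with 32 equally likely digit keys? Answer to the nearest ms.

Fit slope and intercept:
  b = (655 − 440) / (log₂ 4 − log₂ 2) = 215 / (2 − 1) = 215 ms/bit
  a = 440 − 215 × 1 = 225 ms
Then RT(32) = 225 + 215 × log₂ 32 = 225 + 215 × 5 ≈ 1300.000 ms.

1300 ms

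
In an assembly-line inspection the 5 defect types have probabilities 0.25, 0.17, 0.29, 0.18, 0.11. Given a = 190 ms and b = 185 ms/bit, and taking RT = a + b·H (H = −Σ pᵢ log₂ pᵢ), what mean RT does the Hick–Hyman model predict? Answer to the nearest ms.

Entropy contributions −pᵢ log₂ pᵢ: 0.5000, 0.4346, 0.5179, 0.4453, 0.3503; sum H = 2.2481 bits.
RT = a + bH = 190 + 185·2.2481 = 605.90 ms.

606 ms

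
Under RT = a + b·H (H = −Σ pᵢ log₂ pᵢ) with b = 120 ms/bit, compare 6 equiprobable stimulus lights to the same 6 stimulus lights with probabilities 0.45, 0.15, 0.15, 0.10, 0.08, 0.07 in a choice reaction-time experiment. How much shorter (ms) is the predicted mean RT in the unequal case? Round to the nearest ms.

The RT saving is b·ΔH. Equiprobable H₀ = log₂(6) = 2.5850 bits; with the given probabilities H = 2.2317 bits.
b·(H₀ − H) = 120 × (2.5850 − 2.2317) = 42.39 ms.

42 ms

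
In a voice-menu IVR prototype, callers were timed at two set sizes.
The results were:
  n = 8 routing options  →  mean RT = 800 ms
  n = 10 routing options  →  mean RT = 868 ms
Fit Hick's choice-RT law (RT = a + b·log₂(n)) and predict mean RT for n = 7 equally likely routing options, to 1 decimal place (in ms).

759.3 ms

With log₂ n on the abscissa the relation is linear; from the two conditions:
  b = (868 − 800) / (log₂ 10 − log₂ 8) = 68 / (3.3219 − 3) = 211.227 ms/bit
  a = 800 − 211.227 × 3 = 166.318 ms
Then RT(7) = 166.318 + 211.227 × log₂ 7 = 166.318 + 211.227 × 2.8074 ≈ 759.308 ms.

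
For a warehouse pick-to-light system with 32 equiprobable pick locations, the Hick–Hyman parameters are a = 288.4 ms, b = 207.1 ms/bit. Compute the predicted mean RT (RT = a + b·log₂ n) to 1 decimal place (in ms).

1323.9 ms

log₂(32) = 5 bits, so RT = 288.4 + 207.1 × 5 ≈ 1323.900 ms.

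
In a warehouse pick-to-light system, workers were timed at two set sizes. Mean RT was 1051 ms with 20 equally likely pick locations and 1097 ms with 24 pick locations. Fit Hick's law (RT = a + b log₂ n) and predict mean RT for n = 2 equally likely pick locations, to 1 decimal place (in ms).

470.1 ms

RT is linear in log₂ n, so two points fix the line:
  b = (1097 − 1051) / (log₂ 24 − log₂ 20) = 46 / (4.5850 − 4.3219) = 174.882 ms/bit
  a = 1051 − 174.882 × 4.3219 = 295.172 ms
Then RT(2) = 295.172 + 174.882 × log₂ 2 = 295.172 + 174.882 × 1 ≈ 470.054 ms.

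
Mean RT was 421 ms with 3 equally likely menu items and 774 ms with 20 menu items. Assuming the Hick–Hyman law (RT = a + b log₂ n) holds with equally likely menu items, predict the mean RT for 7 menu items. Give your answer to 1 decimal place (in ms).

RT is linear in log₂ n, so two points fix the line:
  b = (774 − 421) / (log₂ 20 − log₂ 3) = 353 / (4.3219 − 1.5850) = 128.975 ms/bit
  a = 421 − 128.975 × 1.5850 = 216.580 ms
Then RT(7) = 216.580 + 128.975 × log₂ 7 = 216.580 + 128.975 × 2.8074 ≈ 578.658 ms.

578.7 ms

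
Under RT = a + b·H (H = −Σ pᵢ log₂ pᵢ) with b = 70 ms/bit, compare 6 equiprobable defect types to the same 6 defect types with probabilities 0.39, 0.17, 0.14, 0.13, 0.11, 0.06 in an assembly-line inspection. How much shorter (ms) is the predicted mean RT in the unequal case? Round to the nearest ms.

Equiprobable entropy H₀ = log₂ 6 = 2.5850 bits.
Skewed entropy H = −Σ pᵢ log₂ pᵢ = 2.3380 bits.
ΔRT = b·(H₀ − H) = 70 × 0.2470 = 17.29 ms.

17 ms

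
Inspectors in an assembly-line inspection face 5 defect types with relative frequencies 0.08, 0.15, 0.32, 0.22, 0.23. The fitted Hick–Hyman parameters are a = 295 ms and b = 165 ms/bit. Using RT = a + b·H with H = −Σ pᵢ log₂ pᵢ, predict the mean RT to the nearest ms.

H = 0.08·log₂(1/0.08) + 0.15·log₂(1/0.15) + 0.32·log₂(1/0.32) + 0.22·log₂(1/0.22) + 0.23·log₂(1/0.23) = 2.1963 bits.
RT = 295 + 165 × 2.1963 = 657.39 ms.

657 ms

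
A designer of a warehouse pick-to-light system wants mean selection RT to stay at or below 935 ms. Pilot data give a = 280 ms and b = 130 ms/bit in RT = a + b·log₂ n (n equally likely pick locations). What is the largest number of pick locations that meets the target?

130·log₂ n ≤ 935 − 280 = 655, giving log₂ n ≤ 5.0385 and n ≤ 32.865. The largest whole number is 32.

32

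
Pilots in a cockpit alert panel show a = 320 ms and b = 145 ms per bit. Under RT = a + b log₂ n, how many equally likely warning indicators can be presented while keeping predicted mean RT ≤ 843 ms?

145·log₂ n ≤ 843 − 320 = 523, giving log₂ n ≤ 3.6069 and n ≤ 12.184. The largest whole number is 12.

12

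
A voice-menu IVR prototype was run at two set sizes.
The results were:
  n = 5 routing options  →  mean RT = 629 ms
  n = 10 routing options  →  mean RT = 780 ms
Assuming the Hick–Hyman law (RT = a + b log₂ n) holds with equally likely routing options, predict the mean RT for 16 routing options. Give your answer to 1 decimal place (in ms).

Solve the two-equation system in a and b:
  b = (780 − 629) / (log₂ 10 − log₂ 5) = 151 / (3.3219 − 2.3219) = 151.000 ms/bit
  a = 629 − 151.000 × 2.3219 = 278.389 ms
Then RT(16) = 278.389 + 151.000 × log₂ 16 = 278.389 + 151.000 × 4 ≈ 882.389 ms.

882.4 ms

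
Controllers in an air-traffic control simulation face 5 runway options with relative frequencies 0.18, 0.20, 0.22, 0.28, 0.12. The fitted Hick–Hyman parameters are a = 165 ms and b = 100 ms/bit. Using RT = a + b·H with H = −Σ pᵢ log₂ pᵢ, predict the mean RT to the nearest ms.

392 ms

H = 0.18·log₂(1/0.18) + 0.20·log₂(1/0.20) + 0.22·log₂(1/0.22) + 0.28·log₂(1/0.28) + 0.12·log₂(1/0.12) = 2.2716 bits.
RT = 165 + 100 × 2.2716 = 392.16 ms.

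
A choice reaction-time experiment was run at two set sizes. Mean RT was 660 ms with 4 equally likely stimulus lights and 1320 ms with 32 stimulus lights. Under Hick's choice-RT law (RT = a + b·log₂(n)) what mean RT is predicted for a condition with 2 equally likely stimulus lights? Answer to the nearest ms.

440 ms

With log₂ n on the abscissa the relation is linear; from the two conditions:
  b = (1320 − 660) / (log₂ 32 − log₂ 4) = 660 / (5 − 2) = 220 ms/bit
  a = 660 − 220 × 2 = 220 ms
Then RT(2) = 220 + 220 × log₂ 2 = 220 + 220 × 1 ≈ 440.000 ms.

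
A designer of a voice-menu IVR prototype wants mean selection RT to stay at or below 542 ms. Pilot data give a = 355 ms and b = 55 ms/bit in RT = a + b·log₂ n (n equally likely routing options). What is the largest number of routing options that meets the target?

Set 355 + 55·log₂ n ≤ 542 → log₂ n ≤ (542 − 355)/55 = 3.4000.
So n ≤ 2^3.4000 = 10.556; the largest integer n is 10.

10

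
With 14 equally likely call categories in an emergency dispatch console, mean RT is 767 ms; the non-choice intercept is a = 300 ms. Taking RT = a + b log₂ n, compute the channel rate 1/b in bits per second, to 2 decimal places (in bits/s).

8.15 bits/s

Choice component = 767 − 300 = 467 ms over log₂(14) = 3.8074 bits.
b = 467 / 3.8074 = 122.657 ms/bit, so 1/b = 8.153 bits/s.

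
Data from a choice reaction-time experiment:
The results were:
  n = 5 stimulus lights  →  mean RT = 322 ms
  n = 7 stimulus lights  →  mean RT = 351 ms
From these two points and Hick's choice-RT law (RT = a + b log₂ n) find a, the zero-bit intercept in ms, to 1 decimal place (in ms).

The slope on a log₂ axis is (351 − 322) / (2.8074 − 2.3219) = 59.741 ms/bit.
a = RT₁ − b·log₂ n₁ = 322 − 59.741 × 2.3219 = 183.285 ms.

183.3 ms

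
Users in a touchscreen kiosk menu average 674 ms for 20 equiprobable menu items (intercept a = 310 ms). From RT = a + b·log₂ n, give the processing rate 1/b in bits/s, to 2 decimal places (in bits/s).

b = (674 − 310)/log₂ 20 = 364/4.3219 = 84.222 ms per bit = 0.08422 s/bit; the reciprocal is 11.873 bits/s.

11.87 bits/s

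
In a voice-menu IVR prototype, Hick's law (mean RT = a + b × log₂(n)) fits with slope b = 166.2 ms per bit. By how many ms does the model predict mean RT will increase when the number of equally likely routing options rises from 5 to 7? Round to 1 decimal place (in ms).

80.7 ms

ΔRT = (a + b log₂ n₂) − (a + b log₂ n₁) = b·(log₂ n₂ − log₂ n₁).
log₂(7) − log₂(5) = 2.8074 − 2.3219 = 0.4854.
ΔRT = 166.2 × 0.4854 = 80.678 ms.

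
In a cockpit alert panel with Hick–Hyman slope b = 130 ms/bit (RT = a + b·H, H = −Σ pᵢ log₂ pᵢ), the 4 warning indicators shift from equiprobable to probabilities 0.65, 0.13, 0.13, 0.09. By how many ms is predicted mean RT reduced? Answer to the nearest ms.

67 ms

Equiprobable entropy H₀ = log₂ 4 = 2.0000 bits.
Skewed entropy H = −Σ pᵢ log₂ pᵢ = 1.4819 bits.
ΔRT = b·(H₀ − H) = 130 × 0.5181 = 67.35 ms.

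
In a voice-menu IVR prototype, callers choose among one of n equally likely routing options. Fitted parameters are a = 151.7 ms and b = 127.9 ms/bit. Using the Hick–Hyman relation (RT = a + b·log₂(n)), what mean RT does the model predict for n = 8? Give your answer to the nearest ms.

log₂(8) = 3 bits, so RT = 151.7 + 127.9 × 3 ≈ 535.400 ms.

535 ms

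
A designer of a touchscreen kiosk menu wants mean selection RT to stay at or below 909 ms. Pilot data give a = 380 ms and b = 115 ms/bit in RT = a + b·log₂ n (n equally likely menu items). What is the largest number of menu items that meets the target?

24

Set 380 + 115·log₂ n ≤ 909 → log₂ n ≤ (909 − 380)/115 = 4.6000.
So n ≤ 2^4.6000 = 24.251; the largest integer n is 24.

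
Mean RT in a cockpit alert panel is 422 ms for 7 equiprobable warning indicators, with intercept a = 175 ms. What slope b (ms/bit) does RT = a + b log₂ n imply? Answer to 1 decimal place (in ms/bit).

b = (422 − 175) / log₂(7) = 247 / 2.8074 = 87.983 ms/bit.

88.0 ms/bit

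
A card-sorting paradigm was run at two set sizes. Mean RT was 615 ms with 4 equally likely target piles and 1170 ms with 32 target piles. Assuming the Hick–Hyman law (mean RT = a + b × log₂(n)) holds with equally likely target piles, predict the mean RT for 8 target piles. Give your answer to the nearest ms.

Solve the two-equation system in a and b:
  b = (1170 − 615) / (log₂ 32 − log₂ 4) = 555 / (5 − 2) = 185 ms/bit
  a = 615 − 185 × 2 = 245 ms
Then RT(8) = 245 + 185 × log₂ 8 = 245 + 185 × 3 ≈ 800.000 ms.

800 ms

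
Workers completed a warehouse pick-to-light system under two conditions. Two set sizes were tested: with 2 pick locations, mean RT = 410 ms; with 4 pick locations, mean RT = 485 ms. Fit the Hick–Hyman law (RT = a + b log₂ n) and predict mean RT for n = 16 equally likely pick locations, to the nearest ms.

RT is linear in log₂ n, so two points fix the line:
  b = (485 − 410) / (log₂ 4 − log₂ 2) = 75 / (2 − 1) = 75 ms/bit
  a = 410 − 75 × 1 = 335 ms
Then RT(16) = 335 + 75 × log₂ 16 = 335 + 75 × 4 ≈ 635.000 ms.

635 ms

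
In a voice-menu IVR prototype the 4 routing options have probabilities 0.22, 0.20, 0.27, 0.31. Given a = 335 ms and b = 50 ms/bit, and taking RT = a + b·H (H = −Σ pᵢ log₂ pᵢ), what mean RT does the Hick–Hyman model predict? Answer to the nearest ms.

Entropy contributions −pᵢ log₂ pᵢ: 0.4806, 0.4644, 0.5100, 0.5238; sum H = 1.9788 bits.
RT = a + bH = 335 + 50·1.9788 = 433.94 ms.

434 ms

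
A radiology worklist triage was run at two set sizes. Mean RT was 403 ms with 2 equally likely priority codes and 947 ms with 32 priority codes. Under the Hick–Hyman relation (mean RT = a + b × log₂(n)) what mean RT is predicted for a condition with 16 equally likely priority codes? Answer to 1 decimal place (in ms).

811.0 ms

Fit slope and intercept:
  b = (947 − 403) / (log₂ 32 − log₂ 2) = 544 / (5 − 1) = 136.000 ms/bit
  a = 403 − 136.000 × 1 = 267.000 ms
Then RT(16) = 267.000 + 136.000 × log₂ 16 = 267.000 + 136.000 × 4 ≈ 811.000 ms.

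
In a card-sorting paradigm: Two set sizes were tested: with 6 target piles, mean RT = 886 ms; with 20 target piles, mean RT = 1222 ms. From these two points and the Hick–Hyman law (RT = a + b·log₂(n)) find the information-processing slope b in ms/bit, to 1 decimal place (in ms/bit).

193.4 ms/bit

b = (RT₂ − RT₁)/(log₂ n₂ − log₂ n₁) = (1222 − 886)/(4.3219 − 2.5850) = 193.441 ms/bit.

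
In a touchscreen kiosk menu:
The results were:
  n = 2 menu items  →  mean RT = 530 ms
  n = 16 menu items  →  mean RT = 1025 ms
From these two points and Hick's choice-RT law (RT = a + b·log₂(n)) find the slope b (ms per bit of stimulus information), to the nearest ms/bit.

Slope: b = (1025 − 530) / (log₂ 16 − log₂ 2) = 495/3.0000 = 165 ms/bit.

165 ms/bit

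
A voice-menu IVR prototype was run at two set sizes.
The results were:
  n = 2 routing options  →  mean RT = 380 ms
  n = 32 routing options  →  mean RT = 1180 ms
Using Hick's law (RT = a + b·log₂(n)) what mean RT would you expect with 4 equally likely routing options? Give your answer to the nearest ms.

580 ms

RT is linear in log₂ n, so two points fix the line:
  b = (1180 − 380) / (log₂ 32 − log₂ 2) = 800 / (5 − 1) = 200 ms/bit
  a = 380 − 200 × 1 = 180 ms
Then RT(4) = 180 + 200 × log₂ 4 = 180 + 200 × 2 ≈ 580.000 ms.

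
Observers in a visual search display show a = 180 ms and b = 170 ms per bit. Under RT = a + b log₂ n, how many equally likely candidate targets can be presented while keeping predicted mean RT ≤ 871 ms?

16

170·log₂ n ≤ 871 − 180 = 691, giving log₂ n ≤ 4.0647 and n ≤ 16.734. The largest whole number is 16.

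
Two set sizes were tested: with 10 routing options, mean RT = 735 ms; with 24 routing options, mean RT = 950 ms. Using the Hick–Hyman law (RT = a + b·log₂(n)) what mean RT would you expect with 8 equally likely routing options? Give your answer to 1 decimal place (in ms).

680.2 ms

RT is linear in log₂ n, so two points fix the line:
  b = (950 − 735) / (log₂ 24 − log₂ 10) = 215 / (4.5850 − 3.3219) = 170.225 ms/bit
  a = 735 − 170.225 × 3.3219 = 169.525 ms
Then RT(8) = 169.525 + 170.225 × log₂ 8 = 169.525 + 170.225 × 3 ≈ 680.200 ms.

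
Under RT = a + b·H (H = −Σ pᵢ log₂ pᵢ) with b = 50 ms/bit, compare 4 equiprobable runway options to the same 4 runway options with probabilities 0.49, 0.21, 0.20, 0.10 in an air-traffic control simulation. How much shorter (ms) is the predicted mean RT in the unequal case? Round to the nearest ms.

Equiprobable entropy H₀ = log₂ 4 = 2.0000 bits.
Skewed entropy H = −Σ pᵢ log₂ pᵢ = 1.7737 bits.
ΔRT = b·(H₀ − H) = 50 × 0.2263 = 11.32 ms.

11 ms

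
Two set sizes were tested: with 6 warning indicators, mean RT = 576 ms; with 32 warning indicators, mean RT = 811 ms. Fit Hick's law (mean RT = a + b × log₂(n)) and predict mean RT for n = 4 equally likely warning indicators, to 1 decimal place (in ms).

With log₂ n on the abscissa the relation is linear; from the two conditions:
  b = (811 − 576) / (log₂ 32 − log₂ 6) = 235 / (5 − 2.5850) = 97.307 ms/bit
  a = 576 − 97.307 × 2.5850 = 324.465 ms
Then RT(4) = 324.465 + 97.307 × log₂ 4 = 324.465 + 97.307 × 2 ≈ 519.079 ms.

519.1 ms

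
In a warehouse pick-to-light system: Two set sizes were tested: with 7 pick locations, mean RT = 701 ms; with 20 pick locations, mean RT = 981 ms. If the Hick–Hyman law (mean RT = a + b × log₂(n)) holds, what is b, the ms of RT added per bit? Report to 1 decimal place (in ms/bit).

184.9 ms/bit

The slope on a log₂ axis is (981 − 701) / (4.3219 − 2.8074) = 184.871 ms/bit.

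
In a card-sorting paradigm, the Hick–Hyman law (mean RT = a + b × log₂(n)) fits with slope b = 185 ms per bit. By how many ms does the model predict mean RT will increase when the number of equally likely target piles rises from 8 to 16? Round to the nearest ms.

185 ms

Only the slope matters, since a is common to both: ΔRT = b·log₂(n₂/n₁).
log₂(16) − log₂(8) = log₂(16/8) = log₂(2) = 1.
ΔRT = 185 × 1.0000 = 185.000 ms.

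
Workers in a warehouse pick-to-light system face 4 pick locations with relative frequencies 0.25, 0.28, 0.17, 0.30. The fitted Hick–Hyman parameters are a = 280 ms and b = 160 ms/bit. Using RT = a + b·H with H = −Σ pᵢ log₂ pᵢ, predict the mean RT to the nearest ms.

595 ms

Entropy contributions −pᵢ log₂ pᵢ: 0.5000, 0.5142, 0.4346, 0.5211; sum H = 1.9699 bits.
RT = a + bH = 280 + 160·1.9699 = 595.18 ms.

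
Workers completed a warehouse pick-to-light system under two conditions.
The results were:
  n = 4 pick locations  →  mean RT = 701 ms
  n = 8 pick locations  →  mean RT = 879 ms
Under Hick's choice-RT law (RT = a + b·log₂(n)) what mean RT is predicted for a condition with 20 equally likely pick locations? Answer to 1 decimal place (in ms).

RT is linear in log₂ n, so two points fix the line:
  b = (879 − 701) / (log₂ 8 − log₂ 4) = 178 / (3 − 2) = 178.000 ms/bit
  a = 701 − 178.000 × 2 = 345.000 ms
Then RT(20) = 345.000 + 178.000 × log₂ 20 = 345.000 + 178.000 × 4.3219 ≈ 1114.303 ms.

1114.3 ms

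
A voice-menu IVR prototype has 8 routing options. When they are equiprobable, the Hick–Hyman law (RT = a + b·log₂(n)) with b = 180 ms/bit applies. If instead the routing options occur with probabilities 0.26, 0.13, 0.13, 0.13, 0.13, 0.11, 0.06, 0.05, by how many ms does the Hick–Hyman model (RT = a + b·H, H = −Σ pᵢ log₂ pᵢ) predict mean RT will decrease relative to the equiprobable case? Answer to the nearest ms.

Equiprobable entropy H₀ = log₂ 8 = 3.0000 bits.
Skewed entropy H = −Σ pᵢ log₂ pᵢ = 2.8458 bits.
ΔRT = b·(H₀ − H) = 180 × 0.1542 = 27.76 ms.

28 ms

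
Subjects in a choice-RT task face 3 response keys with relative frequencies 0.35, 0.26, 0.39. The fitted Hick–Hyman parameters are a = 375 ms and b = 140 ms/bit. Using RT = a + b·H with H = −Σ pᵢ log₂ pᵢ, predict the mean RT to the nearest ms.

Entropy contributions −pᵢ log₂ pᵢ: 0.5301, 0.5053, 0.5298; sum H = 1.5652 bits.
RT = a + bH = 375 + 140·1.5652 = 594.13 ms.

594 ms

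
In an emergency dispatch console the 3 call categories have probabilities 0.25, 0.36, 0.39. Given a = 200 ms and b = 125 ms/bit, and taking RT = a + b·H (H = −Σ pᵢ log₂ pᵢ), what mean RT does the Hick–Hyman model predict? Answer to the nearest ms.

395 ms

H = 0.25·log₂(1/0.25) + 0.36·log₂(1/0.36) + 0.39·log₂(1/0.39) = 1.5604 bits.
RT = 200 + 125 × 1.5604 = 395.05 ms.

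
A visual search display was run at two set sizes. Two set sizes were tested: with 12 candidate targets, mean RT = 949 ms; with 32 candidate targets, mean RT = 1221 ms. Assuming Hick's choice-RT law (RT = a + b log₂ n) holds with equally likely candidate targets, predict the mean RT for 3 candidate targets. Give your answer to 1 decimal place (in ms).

564.6 ms

RT is linear in log₂ n, so two points fix the line:
  b = (1221 − 949) / (log₂ 32 − log₂ 12) = 272 / (5 − 3.5850) = 192.221 ms/bit
  a = 949 − 192.221 × 3.5850 = 259.895 ms
Then RT(3) = 259.895 + 192.221 × log₂ 3 = 259.895 + 192.221 × 1.5850 ≈ 564.558 ms.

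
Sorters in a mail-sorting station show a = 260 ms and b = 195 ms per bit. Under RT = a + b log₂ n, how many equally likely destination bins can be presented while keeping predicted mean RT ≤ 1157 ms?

24

195·log₂ n ≤ 1157 − 260 = 897, giving log₂ n ≤ 4.6000 and n ≤ 24.251. The largest whole number is 24.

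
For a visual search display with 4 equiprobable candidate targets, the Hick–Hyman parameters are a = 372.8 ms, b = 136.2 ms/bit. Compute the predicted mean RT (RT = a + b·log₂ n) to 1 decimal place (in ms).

645.2 ms

log₂(4) = 2 bits, so RT = 372.8 + 136.2 × 2 ≈ 645.200 ms.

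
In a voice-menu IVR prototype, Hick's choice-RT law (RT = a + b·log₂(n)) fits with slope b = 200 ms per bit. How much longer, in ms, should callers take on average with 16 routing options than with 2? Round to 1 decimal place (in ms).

ΔRT = (a + b log₂ n₂) − (a + b log₂ n₁) = b·(log₂ n₂ − log₂ n₁).
log₂(16) − log₂(2) = log₂(16/2) = log₂(8) = 3.
ΔRT = 200 × 3.0000 = 600.000 ms.

600.0 ms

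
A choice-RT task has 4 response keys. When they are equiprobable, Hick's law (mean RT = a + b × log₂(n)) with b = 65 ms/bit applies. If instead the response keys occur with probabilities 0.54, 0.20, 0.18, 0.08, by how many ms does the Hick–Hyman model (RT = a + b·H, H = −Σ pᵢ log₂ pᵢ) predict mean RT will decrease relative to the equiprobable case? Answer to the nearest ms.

21 ms

Equiprobable entropy H₀ = log₂ 4 = 2.0000 bits.
Skewed entropy H = −Σ pᵢ log₂ pᵢ = 1.6812 bits.
ΔRT = b·(H₀ − H) = 65 × 0.3188 = 20.72 ms.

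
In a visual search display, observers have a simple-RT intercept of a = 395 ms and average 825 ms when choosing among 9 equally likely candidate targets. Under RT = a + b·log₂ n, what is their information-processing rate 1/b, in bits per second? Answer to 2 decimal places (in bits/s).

Choice component = 825 − 395 = 430 ms over log₂(9) = 3.1699 bits.
b = 430 / 3.1699 = 135.650 ms/bit, so 1/b = 7.372 bits/s.

7.37 bits/s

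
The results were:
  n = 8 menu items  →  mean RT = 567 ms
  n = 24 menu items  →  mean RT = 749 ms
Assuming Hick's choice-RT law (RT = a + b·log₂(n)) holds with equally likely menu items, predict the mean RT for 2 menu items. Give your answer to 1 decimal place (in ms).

RT is linear in log₂ n, so two points fix the line:
  b = (749 − 567) / (log₂ 24 − log₂ 8) = 182 / (4.5850 − 3) = 114.829 ms/bit
  a = 567 − 114.829 × 3 = 222.512 ms
Then RT(2) = 222.512 + 114.829 × log₂ 2 = 222.512 + 114.829 × 1 ≈ 337.342 ms.

337.3 ms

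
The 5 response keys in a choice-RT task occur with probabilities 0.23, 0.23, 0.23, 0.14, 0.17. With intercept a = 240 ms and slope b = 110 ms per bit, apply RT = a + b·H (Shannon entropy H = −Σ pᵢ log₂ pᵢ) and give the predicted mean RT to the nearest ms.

H = 0.23·log₂(1/0.23) + 0.23·log₂(1/0.23) + 0.23·log₂(1/0.23) + 0.14·log₂(1/0.14) + 0.17·log₂(1/0.17) = 2.2947 bits.
RT = 240 + 110 × 2.2947 = 492.42 ms.

492 ms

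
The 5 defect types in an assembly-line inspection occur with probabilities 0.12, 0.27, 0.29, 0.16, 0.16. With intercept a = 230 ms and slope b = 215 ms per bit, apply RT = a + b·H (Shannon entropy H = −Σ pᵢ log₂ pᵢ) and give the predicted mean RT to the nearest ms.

712 ms

Entropy contributions −pᵢ log₂ pᵢ: 0.3671, 0.5100, 0.5179, 0.4230, 0.4230; sum H = 2.2410 bits.
RT = a + bH = 230 + 215·2.2410 = 711.82 ms.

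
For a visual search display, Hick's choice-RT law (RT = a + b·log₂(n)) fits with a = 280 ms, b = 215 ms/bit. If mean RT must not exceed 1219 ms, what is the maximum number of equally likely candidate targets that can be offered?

20

215·log₂ n ≤ 1219 − 280 = 939, giving log₂ n ≤ 4.3674 and n ≤ 20.641. The largest whole number is 20.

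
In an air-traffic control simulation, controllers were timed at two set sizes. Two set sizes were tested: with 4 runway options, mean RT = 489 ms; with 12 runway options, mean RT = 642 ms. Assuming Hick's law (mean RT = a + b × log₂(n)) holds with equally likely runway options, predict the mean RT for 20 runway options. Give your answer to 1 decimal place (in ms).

RT is linear in log₂ n, so two points fix the line:
  b = (642 − 489) / (log₂ 12 − log₂ 4) = 153 / (3.5850 − 2) = 96.532 ms/bit
  a = 489 − 96.532 × 2 = 295.935 ms
Then RT(20) = 295.935 + 96.532 × log₂ 20 = 295.935 + 96.532 × 4.3219 ≈ 713.141 ms.

713.1 ms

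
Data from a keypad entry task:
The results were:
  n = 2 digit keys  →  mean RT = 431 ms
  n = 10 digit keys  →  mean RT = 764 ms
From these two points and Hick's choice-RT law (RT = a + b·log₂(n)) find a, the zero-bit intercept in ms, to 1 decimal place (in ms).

287.6 ms

Slope: b = (764 − 431) / (log₂ 10 − log₂ 2) = 333/2.3219 = 143.415 ms/bit.
Intercept: a = 431 − 143.415·log₂(2) = 287.585 ms.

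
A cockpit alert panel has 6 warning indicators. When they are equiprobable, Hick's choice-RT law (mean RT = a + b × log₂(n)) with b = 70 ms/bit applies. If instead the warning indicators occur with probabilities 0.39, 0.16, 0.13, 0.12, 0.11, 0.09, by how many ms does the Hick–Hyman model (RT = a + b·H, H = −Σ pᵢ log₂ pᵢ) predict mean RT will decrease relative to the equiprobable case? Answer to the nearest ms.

The RT saving is b·ΔH. Equiprobable H₀ = log₂(6) = 2.5850 bits; with the given probabilities H = 2.3655 bits.
b·(H₀ − H) = 70 × (2.5850 − 2.3655) = 15.36 ms.

15 ms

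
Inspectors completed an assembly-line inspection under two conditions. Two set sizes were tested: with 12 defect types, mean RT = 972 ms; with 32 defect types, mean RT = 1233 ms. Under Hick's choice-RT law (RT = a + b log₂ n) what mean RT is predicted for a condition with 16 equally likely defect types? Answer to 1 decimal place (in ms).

1048.6 ms

RT is linear in log₂ n, so two points fix the line:
  b = (1233 − 972) / (log₂ 32 − log₂ 12) = 261 / (5 − 3.5850) = 184.447 ms/bit
  a = 972 − 184.447 × 3.5850 = 310.763 ms
Then RT(16) = 310.763 + 184.447 × log₂ 16 = 310.763 + 184.447 × 4 ≈ 1048.553 ms.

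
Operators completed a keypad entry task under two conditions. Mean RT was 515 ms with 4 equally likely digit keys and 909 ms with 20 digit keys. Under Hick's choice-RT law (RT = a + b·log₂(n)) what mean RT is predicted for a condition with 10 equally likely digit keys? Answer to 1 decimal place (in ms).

Solve the two-equation system in a and b:
  b = (909 − 515) / (log₂ 20 − log₂ 4) = 394 / (4.3219 − 2) = 169.687 ms/bit
  a = 515 − 169.687 × 2 = 175.627 ms
Then RT(10) = 175.627 + 169.687 × log₂ 10 = 175.627 + 169.687 × 3.3219 ≈ 739.313 ms.

739.3 ms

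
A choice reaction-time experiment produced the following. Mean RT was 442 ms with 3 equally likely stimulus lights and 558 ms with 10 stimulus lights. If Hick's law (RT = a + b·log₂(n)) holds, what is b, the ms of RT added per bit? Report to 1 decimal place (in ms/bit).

66.8 ms/bit

b = (RT₂ − RT₁)/(log₂ n₂ − log₂ n₁) = (558 − 442)/(3.3219 − 1.5850) = 66.783 ms/bit.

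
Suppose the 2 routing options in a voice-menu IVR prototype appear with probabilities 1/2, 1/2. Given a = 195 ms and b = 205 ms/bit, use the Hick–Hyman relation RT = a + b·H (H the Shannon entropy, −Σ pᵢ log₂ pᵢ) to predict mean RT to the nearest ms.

H = −Σ pᵢ log₂ pᵢ = 0.5·1 + 0.5·1 = 1.000 bits.
RT = 195 + 205 × 1.000 = 400.00 ms.

400 ms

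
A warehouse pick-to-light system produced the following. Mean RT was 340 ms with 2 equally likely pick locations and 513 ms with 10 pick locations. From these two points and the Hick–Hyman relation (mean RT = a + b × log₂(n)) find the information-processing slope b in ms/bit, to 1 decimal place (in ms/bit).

74.5 ms/bit

The slope on a log₂ axis is (513 − 340) / (3.3219 − 1) = 74.507 ms/bit.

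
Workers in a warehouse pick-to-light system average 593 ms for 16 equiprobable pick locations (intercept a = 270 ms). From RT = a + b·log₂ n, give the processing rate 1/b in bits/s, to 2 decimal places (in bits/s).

12.38 bits/s

b = (593 − 270)/log₂ 16 = 323/4 = 80.750 ms per bit = 0.08075 s/bit; the reciprocal is 12.384 bits/s.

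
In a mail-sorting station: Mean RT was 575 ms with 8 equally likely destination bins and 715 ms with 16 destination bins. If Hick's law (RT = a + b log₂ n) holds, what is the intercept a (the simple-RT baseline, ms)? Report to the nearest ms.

155 ms

b = (RT₂ − RT₁)/(log₂ n₂ − log₂ n₁) = (715 − 575)/(4 − 3) = 140 ms/bit.
Intercept: a = 575 − 140·log₂(8) = 155.000 ms.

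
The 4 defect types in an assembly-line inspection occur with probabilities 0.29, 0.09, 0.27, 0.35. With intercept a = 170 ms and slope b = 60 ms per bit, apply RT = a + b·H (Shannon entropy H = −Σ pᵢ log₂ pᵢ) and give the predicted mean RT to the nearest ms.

282 ms

H = 0.29·log₂(1/0.29) + 0.09·log₂(1/0.09) + 0.27·log₂(1/0.27) + 0.35·log₂(1/0.35) = 1.8707 bits.
RT = 170 + 60 × 1.8707 = 282.24 ms.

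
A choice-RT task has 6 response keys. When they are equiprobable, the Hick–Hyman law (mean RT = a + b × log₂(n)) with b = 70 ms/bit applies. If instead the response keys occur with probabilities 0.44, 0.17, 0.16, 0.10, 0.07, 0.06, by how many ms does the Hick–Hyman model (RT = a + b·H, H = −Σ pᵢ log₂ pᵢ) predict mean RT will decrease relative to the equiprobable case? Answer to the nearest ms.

25 ms

The RT saving is b·ΔH. Equiprobable H₀ = log₂(6) = 2.5850 bits; with the given probabilities H = 2.2230 bits.
b·(H₀ − H) = 70 × (2.5850 − 2.2230) = 25.34 ms.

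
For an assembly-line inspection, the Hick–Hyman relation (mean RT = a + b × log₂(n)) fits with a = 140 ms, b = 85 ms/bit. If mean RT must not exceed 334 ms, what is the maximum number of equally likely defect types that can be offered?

4

Set 140 + 85·log₂ n ≤ 334 → log₂ n ≤ (334 − 140)/85 = 2.2824.
So n ≤ 2^2.2824 = 4.865; the largest integer n is 4.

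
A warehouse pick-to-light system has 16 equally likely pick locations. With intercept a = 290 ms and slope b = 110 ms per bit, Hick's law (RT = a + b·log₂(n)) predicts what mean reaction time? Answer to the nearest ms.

log₂(16) = 4 bits, so RT = 290 + 110 × 4 ≈ 730.000 ms.

730 ms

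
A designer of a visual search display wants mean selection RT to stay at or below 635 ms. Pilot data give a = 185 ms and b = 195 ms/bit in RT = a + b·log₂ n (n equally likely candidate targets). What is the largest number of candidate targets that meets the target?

Information budget: (635 − 185)/195 = 2.3077 bits, so n ≤ 2^2.3077 = 4.951 → at most 4.

4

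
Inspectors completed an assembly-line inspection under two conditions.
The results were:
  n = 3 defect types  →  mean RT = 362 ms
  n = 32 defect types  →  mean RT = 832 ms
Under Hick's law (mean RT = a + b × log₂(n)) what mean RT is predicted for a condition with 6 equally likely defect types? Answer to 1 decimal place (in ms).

Fit slope and intercept:
  b = (832 − 362) / (log₂ 32 − log₂ 3) = 470 / (5 − 1.5850) = 137.627 ms/bit
  a = 362 − 137.627 × 1.5850 = 143.867 ms
Then RT(6) = 143.867 + 137.627 × log₂ 6 = 143.867 + 137.627 × 2.5850 ≈ 499.627 ms.

499.6 ms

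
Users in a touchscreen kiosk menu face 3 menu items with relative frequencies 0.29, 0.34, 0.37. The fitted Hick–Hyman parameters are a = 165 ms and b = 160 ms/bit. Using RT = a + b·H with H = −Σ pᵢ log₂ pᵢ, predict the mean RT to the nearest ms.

417 ms

H = 0.29·log₂(1/0.29) + 0.34·log₂(1/0.34) + 0.37·log₂(1/0.37) = 1.5778 bits.
RT = 165 + 160 × 1.5778 = 417.45 ms.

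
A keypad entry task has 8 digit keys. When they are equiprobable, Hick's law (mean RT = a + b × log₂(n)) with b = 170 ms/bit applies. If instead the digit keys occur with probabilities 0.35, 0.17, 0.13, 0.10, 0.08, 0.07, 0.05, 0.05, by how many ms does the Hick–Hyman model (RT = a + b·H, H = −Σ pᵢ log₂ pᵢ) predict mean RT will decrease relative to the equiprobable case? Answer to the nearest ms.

56 ms

The RT saving is b·ΔH. Equiprobable H₀ = log₂(8) = 3.0000 bits; with the given probabilities H = 2.6718 bits.
b·(H₀ − H) = 170 × (3.0000 − 2.6718) = 55.80 ms.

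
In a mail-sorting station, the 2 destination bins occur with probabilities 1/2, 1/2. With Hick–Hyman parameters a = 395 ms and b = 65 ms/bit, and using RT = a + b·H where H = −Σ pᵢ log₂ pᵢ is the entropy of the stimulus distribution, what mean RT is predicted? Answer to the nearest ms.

Each term −pᵢ log₂ pᵢ: 0.5·1 + 0.5·1; summed, H = 1.000 bits.
Mean RT = a + bH = 395 + 65·1.000 = 460.00 ms.

460 ms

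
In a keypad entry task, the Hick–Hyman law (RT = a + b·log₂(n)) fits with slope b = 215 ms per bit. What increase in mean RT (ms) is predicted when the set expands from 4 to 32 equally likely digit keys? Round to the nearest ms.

The intercept a cancels: ΔRT = b·(log₂ n₂ − log₂ n₁) = b·log₂(n₂/n₁).
log₂(32) − log₂(4) = log₂(32/4) = log₂(8) = 3.
ΔRT = 215 × 3.0000 = 645.000 ms.

645 ms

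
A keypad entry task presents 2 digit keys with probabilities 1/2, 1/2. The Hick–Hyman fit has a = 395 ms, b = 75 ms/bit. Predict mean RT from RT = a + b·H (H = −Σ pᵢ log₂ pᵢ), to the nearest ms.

470 ms

H = −Σ pᵢ log₂ pᵢ = 0.5·1 + 0.5·1 = 1.000 bits.
RT = 395 + 75 × 1.000 = 470.00 ms.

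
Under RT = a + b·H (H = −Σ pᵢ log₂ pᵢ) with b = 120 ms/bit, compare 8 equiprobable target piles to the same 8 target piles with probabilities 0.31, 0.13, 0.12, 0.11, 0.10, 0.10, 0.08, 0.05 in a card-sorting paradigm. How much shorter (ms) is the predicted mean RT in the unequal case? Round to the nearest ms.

25 ms

Equiprobable entropy H₀ = log₂ 8 = 3.0000 bits.
Skewed entropy H = −Σ pᵢ log₂ pᵢ = 2.7958 bits.
ΔRT = b·(H₀ − H) = 120 × 0.2042 = 24.51 ms.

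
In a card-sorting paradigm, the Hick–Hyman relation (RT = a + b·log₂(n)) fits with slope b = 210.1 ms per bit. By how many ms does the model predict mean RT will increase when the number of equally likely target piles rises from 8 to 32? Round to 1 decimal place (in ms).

420.2 ms

ΔRT = (a + b log₂ n₂) − (a + b log₂ n₁) = b·(log₂ n₂ − log₂ n₁).
log₂(32) − log₂(8) = log₂(32/8) = log₂(4) = 2.
ΔRT = 210.1 × 2.0000 = 420.200 ms.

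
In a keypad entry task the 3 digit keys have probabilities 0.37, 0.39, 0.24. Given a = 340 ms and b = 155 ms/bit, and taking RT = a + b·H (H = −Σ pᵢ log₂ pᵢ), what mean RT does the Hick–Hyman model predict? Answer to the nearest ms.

Entropy contributions −pᵢ log₂ pᵢ: 0.5307, 0.5298, 0.4941; sum H = 1.5547 bits.
RT = a + bH = 340 + 155·1.5547 = 580.97 ms.

581 ms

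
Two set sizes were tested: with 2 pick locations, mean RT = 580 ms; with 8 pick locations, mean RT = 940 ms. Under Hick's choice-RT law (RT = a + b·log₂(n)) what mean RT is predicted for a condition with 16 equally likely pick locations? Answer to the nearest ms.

Solve the two-equation system in a and b:
  b = (940 − 580) / (log₂ 8 − log₂ 2) = 360 / (3 − 1) = 180 ms/bit
  a = 580 − 180 × 1 = 400 ms
Then RT(16) = 400 + 180 × log₂ 16 = 400 + 180 × 4 ≈ 1120.000 ms.

1120 ms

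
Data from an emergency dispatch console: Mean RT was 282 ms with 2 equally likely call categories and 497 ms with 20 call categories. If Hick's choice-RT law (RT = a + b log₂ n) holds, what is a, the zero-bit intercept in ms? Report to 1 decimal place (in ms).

b = (RT₂ − RT₁)/(log₂ n₂ − log₂ n₁) = (497 − 282)/(4.3219 − 1) = 64.721 ms/bit.
Intercept: a = 282 − 64.721·log₂(2) = 217.279 ms.

217.3 ms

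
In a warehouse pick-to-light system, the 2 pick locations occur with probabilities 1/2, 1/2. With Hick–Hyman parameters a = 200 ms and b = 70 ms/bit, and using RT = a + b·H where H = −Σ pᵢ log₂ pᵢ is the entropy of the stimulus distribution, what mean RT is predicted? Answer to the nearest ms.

270 ms

H = −Σ pᵢ log₂ pᵢ = 0.5·1 + 0.5·1 = 1.000 bits.
RT = 200 + 70 × 1.000 = 270.00 ms.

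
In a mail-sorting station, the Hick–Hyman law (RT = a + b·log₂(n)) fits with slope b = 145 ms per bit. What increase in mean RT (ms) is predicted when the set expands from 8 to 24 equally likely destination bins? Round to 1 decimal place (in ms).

229.8 ms

Only the slope matters, since a is common to both: ΔRT = b·log₂(n₂/n₁).
log₂(24) − log₂(8) = 4.5850 − 3 = 1.5850.
ΔRT = 145 × 1.5850 = 229.820 ms.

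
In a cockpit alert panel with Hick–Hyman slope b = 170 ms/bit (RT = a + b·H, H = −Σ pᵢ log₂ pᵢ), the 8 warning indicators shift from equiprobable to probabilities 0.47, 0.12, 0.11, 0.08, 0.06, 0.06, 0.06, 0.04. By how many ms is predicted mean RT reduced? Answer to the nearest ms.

The RT saving is b·ΔH. Equiprobable H₀ = log₂(8) = 3.0000 bits; with the given probabilities H = 2.4372 bits.
b·(H₀ − H) = 170 × (3.0000 − 2.4372) = 95.68 ms.

96 ms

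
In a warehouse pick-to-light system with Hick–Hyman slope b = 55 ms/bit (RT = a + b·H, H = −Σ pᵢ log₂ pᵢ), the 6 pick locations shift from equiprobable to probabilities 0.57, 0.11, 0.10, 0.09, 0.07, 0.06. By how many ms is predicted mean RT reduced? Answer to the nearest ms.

34 ms

The RT saving is b·ΔH. Equiprobable H₀ = log₂(6) = 2.5850 bits; with the given probabilities H = 1.9695 bits.
b·(H₀ − H) = 55 × (2.5850 − 1.9695) = 33.85 ms.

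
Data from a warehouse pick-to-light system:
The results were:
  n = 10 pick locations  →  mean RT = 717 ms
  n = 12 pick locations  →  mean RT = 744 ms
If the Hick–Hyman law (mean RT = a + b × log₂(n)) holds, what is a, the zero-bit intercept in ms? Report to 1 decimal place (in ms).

The slope on a log₂ axis is (744 − 717) / (3.5850 − 3.3219) = 102.648 ms/bit.
a = RT₁ − b·log₂ n₁ = 717 − 102.648 × 3.3219 = 376.010 ms.

376.0 ms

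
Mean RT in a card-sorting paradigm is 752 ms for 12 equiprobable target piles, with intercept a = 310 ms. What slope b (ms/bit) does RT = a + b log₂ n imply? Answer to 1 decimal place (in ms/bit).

b = (752 − 310) / log₂(12) = 442 / 3.5850 = 123.293 ms/bit.

123.3 ms/bit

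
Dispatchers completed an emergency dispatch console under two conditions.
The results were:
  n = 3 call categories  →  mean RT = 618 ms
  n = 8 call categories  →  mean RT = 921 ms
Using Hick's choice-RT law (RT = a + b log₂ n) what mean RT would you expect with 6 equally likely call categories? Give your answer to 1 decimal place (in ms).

832.1 ms

With log₂ n on the abscissa the relation is linear; from the two conditions:
  b = (921 − 618) / (log₂ 8 − log₂ 3) = 303 / (3 − 1.5850) = 214.129 ms/bit
  a = 618 − 214.129 × 1.5850 = 278.614 ms
Then RT(6) = 278.614 + 214.129 × log₂ 6 = 278.614 + 214.129 × 2.5850 ≈ 832.129 ms.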